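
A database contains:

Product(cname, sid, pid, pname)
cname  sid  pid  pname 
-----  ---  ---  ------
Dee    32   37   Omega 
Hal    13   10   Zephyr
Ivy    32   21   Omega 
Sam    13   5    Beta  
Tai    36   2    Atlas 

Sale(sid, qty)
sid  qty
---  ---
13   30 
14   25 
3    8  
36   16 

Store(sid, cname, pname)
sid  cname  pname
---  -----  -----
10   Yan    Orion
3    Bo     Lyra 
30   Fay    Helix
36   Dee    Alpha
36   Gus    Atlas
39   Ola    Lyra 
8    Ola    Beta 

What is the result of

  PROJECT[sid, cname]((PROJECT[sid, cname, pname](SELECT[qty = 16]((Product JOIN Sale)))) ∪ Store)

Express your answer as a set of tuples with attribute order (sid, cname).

Joining Product and Sale on sid yields {(Hal, 13, 10, Zephyr, 30), (Sam, 13, 5, Beta, 30), (Tai, 36, 2, Atlas, 16)}.
Apply σ_{qty = 16}; surviving tuples: {(Tai, 36, 2, Atlas, 16)}
π[sid, cname, pname]: project onto (sid, cname, pname) → {(36, Tai, Atlas)}
Union: {(36, Tai, Atlas)} with {(10, Yan, Orion), (3, Bo, Lyra), (30, Fay, Helix), (36, Dee, Alpha), (36, Gus, Atlas), (39, Ola, Lyra), (8, Ola, Beta)} → {(10, Yan, Orion), (3, Bo, Lyra), (30, Fay, Helix), (36, Dee, Alpha), (36, Gus, Atlas), (36, Tai, Atlas), (39, Ola, Lyra), (8, Ola, Beta)}
π[sid, cname]: project onto (sid, cname) → {(10, Yan), (3, Bo), (30, Fay), (36, Dee), (36, Gus), (36, Tai), (39, Ola), (8, Ola)}

{(10, Yan), (3, Bo), (30, Fay), (36, Dee), (36, Gus), (36, Tai), (39, Ola), (8, Ola)}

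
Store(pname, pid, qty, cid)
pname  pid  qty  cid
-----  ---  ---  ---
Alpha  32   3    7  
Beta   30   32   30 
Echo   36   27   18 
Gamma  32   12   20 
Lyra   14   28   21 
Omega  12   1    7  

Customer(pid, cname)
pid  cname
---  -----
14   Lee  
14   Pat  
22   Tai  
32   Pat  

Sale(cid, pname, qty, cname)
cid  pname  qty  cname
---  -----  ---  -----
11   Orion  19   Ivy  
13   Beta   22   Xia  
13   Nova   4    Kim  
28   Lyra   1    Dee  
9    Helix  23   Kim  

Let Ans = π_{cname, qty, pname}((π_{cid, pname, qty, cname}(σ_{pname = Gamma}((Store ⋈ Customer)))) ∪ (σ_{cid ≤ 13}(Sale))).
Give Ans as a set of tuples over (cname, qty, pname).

{(Ivy, 19, Orion), (Kim, 23, Helix), (Kim, 4, Nova), (Pat, 12, Gamma), (Xia, 22, Beta)}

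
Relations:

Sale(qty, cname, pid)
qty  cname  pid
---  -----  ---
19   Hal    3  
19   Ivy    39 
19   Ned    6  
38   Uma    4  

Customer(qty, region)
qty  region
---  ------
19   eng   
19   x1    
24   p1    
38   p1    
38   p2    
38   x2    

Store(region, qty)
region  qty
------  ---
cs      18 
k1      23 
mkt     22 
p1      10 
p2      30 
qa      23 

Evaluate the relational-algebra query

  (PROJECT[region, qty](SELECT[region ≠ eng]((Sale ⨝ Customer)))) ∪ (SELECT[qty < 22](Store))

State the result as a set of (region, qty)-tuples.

Sale ⋈ Customer (natural join on qty): {(19, Hal, 3, eng), (19, Hal, 3, x1), (19, Ivy, 39, eng), (19, Ivy, 39, x1), (19, Ned, 6, eng), (19, Ned, 6, x1), (38, Uma, 4, p1), (38, Uma, 4, p2), (38, Uma, 4, x2)}
Apply σ_{region ≠ eng}; surviving tuples: {(19, Hal, 3, x1), (19, Ivy, 39, x1), (19, Ned, 6, x1), (38, Uma, 4, p1), (38, Uma, 4, p2), (38, Uma, 4, x2)}
π[region, qty]: project onto (region, qty) (2 duplicate(s) eliminated) → {(p1, 38), (p2, 38), (x1, 19), (x2, 38)}
Apply σ_{qty < 22}; surviving tuples: {(cs, 18), (p1, 10)}
Union: {(p1, 38), (p2, 38), (x1, 19), (x2, 38)} with {(cs, 18), (p1, 10)} → {(cs, 18), (p1, 10), (p1, 38), (p2, 38), (x1, 19), (x2, 38)}

{(cs, 18), (p1, 10), (p1, 38), (p2, 38), (x1, 19), (x2, 38)}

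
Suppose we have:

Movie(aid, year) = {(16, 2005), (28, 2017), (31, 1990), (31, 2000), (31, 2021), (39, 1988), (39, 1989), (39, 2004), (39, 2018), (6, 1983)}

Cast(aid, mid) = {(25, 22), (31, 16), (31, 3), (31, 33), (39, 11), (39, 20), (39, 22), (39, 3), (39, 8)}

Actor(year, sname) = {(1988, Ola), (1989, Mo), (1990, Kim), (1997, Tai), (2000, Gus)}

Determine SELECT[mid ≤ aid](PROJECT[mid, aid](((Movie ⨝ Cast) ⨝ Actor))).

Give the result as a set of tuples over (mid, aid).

Natural join on aid: {(31, 1990, 16), (31, 1990, 3), (31, 1990, 33), (31, 2000, 16), (31, 2000, 3), (31, 2000, 33), (31, 2021, 16), (31, 2021, 3), (31, 2021, 33), (39, 1988, 11), (39, 1988, 20), (39, 1988, 22), (39, 1988, 3), (39, 1988, 8), (39, 1989, 11), (39, 1989, 20), (39, 1989, 22), (39, 1989, 3), (39, 1989, 8), (39, 2004, 11), (39, 2004, 20), (39, 2004, 22), (39, 2004, 3), (39, 2004, 8), (39, 2018, 11), (39, 2018, 20), (39, 2018, 22), (39, 2018, 3), (39, 2018, 8)}
Natural join on year: {(31, 1990, 16, Kim), (31, 1990, 3, Kim), (31, 1990, 33, Kim), (31, 2000, 16, Gus), (31, 2000, 3, Gus), (31, 2000, 33, Gus), (39, 1988, 11, Ola), (39, 1988, 20, Ola), (39, 1988, 22, Ola), (39, 1988, 3, Ola), (39, 1988, 8, Ola), (39, 1989, 11, Mo), (39, 1989, 20, Mo), (39, 1989, 22, Mo), (39, 1989, 3, Mo), (39, 1989, 8, Mo)}
π_{mid, aid} gives {(11, 39), (16, 31), (20, 39), (22, 39), (3, 31), (3, 39), (33, 31), (8, 39)} (8 duplicate(s) eliminated).
Selection mid ≤ aid: {(11, 39), (16, 31), (20, 39), (22, 39), (3, 31), (3, 39), (8, 39)}

{(11, 39), (16, 31), (20, 39), (22, 39), (3, 31), (3, 39), (8, 39)}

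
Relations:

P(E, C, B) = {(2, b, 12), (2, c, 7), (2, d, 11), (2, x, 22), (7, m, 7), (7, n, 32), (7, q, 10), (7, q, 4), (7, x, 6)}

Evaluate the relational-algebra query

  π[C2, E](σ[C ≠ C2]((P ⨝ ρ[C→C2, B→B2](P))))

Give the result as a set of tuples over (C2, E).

{(b, 2), (c, 2), (d, 2), (m, 7), (n, 7), (q, 7), (x, 2), (x, 7)}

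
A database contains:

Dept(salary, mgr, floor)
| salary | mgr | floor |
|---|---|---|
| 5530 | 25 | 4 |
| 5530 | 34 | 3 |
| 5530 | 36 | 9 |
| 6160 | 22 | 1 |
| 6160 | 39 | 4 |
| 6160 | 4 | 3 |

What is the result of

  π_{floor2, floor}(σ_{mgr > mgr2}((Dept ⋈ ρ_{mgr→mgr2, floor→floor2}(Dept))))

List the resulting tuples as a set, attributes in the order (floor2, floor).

{(1, 4), (3, 1), (3, 4), (3, 9), (4, 3), (4, 9)}

ρ[mgr→mgr2, floor→floor2]: schema becomes (salary, mgr2, floor2); tuples unchanged.
Natural join on salary: {(5530, 25, 4, 25, 4), (5530, 25, 4, 34, 3), (5530, 25, 4, 36, 9), (5530, 34, 3, 25, 4), (5530, 34, 3, 34, 3), (5530, 34, 3, 36, 9), (5530, 36, 9, 25, 4), (5530, 36, 9, 34, 3), (5530, 36, 9, 36, 9), (6160, 22, 1, 22, 1), (6160, 22, 1, 39, 4), (6160, 22, 1, 4, 3), (6160, 39, 4, 22, 1), (6160, 39, 4, 39, 4), (6160, 39, 4, 4, 3), (6160, 4, 3, 22, 1), (6160, 4, 3, 39, 4), (6160, 4, 3, 4, 3)}
Apply σ_{mgr > mgr2}; surviving tuples: {(5530, 34, 3, 25, 4), (5530, 36, 9, 25, 4), (5530, 36, 9, 34, 3), (6160, 22, 1, 4, 3), (6160, 39, 4, 22, 1), (6160, 39, 4, 4, 3)}
π_{floor2, floor} gives {(1, 4), (3, 1), (3, 4), (3, 9), (4, 3), (4, 9)}.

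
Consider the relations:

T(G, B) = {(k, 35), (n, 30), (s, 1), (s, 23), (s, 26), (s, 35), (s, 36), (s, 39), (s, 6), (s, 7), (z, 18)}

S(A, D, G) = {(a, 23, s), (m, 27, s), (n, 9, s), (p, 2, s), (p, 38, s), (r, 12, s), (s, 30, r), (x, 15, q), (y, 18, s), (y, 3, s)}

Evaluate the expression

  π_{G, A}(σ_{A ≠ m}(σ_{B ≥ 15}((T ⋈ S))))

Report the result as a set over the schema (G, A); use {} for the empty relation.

T ⋈ S (natural join on G): {(s, 1, a, 23), (s, 1, m, 27), (s, 1, n, 9), (s, 1, p, 2), (s, 1, p, 38), (s, 1, r, 12), (s, 1, y, 18), (s, 1, y, 3), (s, 23, a, 23), (s, 23, m, 27), (s, 23, n, 9), (s, 23, p, 2), (s, 23, p, 38), (s, 23, r, 12), (s, 23, y, 18), (s, 23, y, 3), (s, 26, a, 23), (s, 26, m, 27), (s, 26, n, 9), (s, 26, p, 2), (s, 26, p, 38), (s, 26, r, 12), (s, 26, y, 18), (s, 26, y, 3), (s, 35, a, 23), (s, 35, m, 27), (s, 35, n, 9), (s, 35, p, 2), (s, 35, p, 38), (s, 35, r, 12), (s, 35, y, 18), (s, 35, y, 3), (s, 36, a, 23), (s, 36, m, 27), (s, 36, n, 9), (s, 36, p, 2), (s, 36, p, 38), (s, 36, r, 12), (s, 36, y, 18), (s, 36, y, 3), (s, 39, a, 23), (s, 39, m, 27), (s, 39, n, 9), (s, 39, p, 2), (s, 39, p, 38), (s, 39, r, 12), (s, 39, y, 18), (s, 39, y, 3), (s, 6, a, 23), (s, 6, m, 27), (s, 6, n, 9), (s, 6, p, 2), (s, 6, p, 38), (s, 6, r, 12), (s, 6, y, 18), (s, 6, y, 3), (s, 7, a, 23), (s, 7, m, 27), (s, 7, n, 9), (s, 7, p, 2), (s, 7, p, 38), (s, 7, r, 12), (s, 7, y, 18), (s, 7, y, 3)}
Selection B ≥ 15: {(s, 23, a, 23), (s, 23, m, 27), (s, 23, n, 9), (s, 23, p, 2), (s, 23, p, 38), (s, 23, r, 12), (s, 23, y, 18), (s, 23, y, 3), (s, 26, a, 23), (s, 26, m, 27), (s, 26, n, 9), (s, 26, p, 2), (s, 26, p, 38), (s, 26, r, 12), (s, 26, y, 18), (s, 26, y, 3), (s, 35, a, 23), (s, 35, m, 27), (s, 35, n, 9), (s, 35, p, 2), (s, 35, p, 38), (s, 35, r, 12), (s, 35, y, 18), (s, 35, y, 3), (s, 36, a, 23), (s, 36, m, 27), (s, 36, n, 9), (s, 36, p, 2), (s, 36, p, 38), (s, 36, r, 12), (s, 36, y, 18), (s, 36, y, 3), (s, 39, a, 23), (s, 39, m, 27), (s, 39, n, 9), (s, 39, p, 2), (s, 39, p, 38), (s, 39, r, 12), (s, 39, y, 18), (s, 39, y, 3)}
Selection A ≠ m: {(s, 23, a, 23), (s, 23, n, 9), (s, 23, p, 2), (s, 23, p, 38), (s, 23, r, 12), (s, 23, y, 18), (s, 23, y, 3), (s, 26, a, 23), (s, 26, n, 9), (s, 26, p, 2), (s, 26, p, 38), (s, 26, r, 12), (s, 26, y, 18), (s, 26, y, 3), (s, 35, a, 23), (s, 35, n, 9), (s, 35, p, 2), (s, 35, p, 38), (s, 35, r, 12), (s, 35, y, 18), (s, 35, y, 3), (s, 36, a, 23), (s, 36, n, 9), (s, 36, p, 2), (s, 36, p, 38), (s, 36, r, 12), (s, 36, y, 18), (s, 36, y, 3), (s, 39, a, 23), (s, 39, n, 9), (s, 39, p, 2), (s, 39, p, 38), (s, 39, r, 12), (s, 39, y, 18), (s, 39, y, 3)}
Projecting to G, A (30 duplicate(s) eliminated): {(s, a), (s, n), (s, p), (s, r), (s, y)}

{(s, a), (s, n), (s, p), (s, r), (s, y)}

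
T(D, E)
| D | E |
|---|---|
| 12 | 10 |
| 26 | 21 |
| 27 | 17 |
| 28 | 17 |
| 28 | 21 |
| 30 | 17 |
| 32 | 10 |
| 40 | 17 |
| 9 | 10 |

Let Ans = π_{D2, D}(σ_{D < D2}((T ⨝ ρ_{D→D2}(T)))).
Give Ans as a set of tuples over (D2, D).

ρ[D→D2]: schema becomes (D2, E); tuples unchanged.
Joining T and ρ_{D→D2}(T) on E yields {(12, 10, 12), (12, 10, 32), (12, 10, 9), (26, 21, 26), (26, 21, 28), (27, 17, 27), (27, 17, 28), (27, 17, 30), (27, 17, 40), (28, 17, 27), (28, 17, 28), (28, 17, 30), (28, 17, 40), (28, 21, 26), (28, 21, 28), (30, 17, 27), (30, 17, 28), (30, 17, 30), (30, 17, 40), (32, 10, 12), (32, 10, 32), (32, 10, 9), (40, 17, 27), (40, 17, 28), (40, 17, 30), (40, 17, 40), (9, 10, 12), (9, 10, 32), (9, 10, 9)}.
Selection D < D2: {(12, 10, 32), (26, 21, 28), (27, 17, 28), (27, 17, 30), (27, 17, 40), (28, 17, 30), (28, 17, 40), (30, 17, 40), (9, 10, 12), (9, 10, 32)}
Projecting to D2, D: {(12, 9), (28, 26), (28, 27), (30, 27), (30, 28), (32, 12), (32, 9), (40, 27), (40, 28), (40, 30)}

{(12, 9), (28, 26), (28, 27), (30, 27), (30, 28), (32, 12), (32, 9), (40, 27), (40, 28), (40, 30)}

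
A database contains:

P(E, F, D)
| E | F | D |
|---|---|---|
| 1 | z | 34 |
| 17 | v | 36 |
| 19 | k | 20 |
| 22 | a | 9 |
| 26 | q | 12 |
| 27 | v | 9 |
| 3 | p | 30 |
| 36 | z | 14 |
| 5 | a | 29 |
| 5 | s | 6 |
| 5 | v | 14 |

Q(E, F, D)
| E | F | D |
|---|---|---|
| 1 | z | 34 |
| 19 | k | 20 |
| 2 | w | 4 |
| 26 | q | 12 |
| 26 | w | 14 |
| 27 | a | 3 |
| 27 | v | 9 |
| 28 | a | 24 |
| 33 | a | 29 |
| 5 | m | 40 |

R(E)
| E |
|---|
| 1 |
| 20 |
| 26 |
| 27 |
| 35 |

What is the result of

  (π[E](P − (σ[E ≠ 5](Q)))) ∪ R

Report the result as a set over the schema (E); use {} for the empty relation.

{1, 17, 20, 22, 26, 27, 3, 35, 36, 5}

Selection E ≠ 5: {(1, z, 34), (19, k, 20), (2, w, 4), (26, q, 12), (26, w, 14), (27, a, 3), (27, v, 9), (28, a, 24), (33, a, 29)}
Taking the difference: {(17, v, 36), (22, a, 9), (3, p, 30), (36, z, 14), (5, a, 29), (5, s, 6), (5, v, 14)}
π[E]: project onto (E) (2 duplicate(s) eliminated) → {17, 22, 3, 36, 5}
Taking the union: {1, 17, 20, 22, 26, 27, 3, 35, 36, 5}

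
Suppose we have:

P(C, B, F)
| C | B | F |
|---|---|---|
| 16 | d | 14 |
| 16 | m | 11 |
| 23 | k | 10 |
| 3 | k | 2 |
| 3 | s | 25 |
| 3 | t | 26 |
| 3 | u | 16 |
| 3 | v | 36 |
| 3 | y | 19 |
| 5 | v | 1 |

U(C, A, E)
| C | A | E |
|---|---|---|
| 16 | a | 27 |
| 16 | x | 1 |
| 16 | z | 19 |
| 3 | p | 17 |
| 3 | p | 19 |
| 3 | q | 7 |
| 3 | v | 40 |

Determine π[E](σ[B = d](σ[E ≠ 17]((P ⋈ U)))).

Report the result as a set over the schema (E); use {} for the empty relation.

Natural join on C: {(16, d, 14, a, 27), (16, d, 14, x, 1), (16, d, 14, z, 19), (16, m, 11, a, 27), (16, m, 11, x, 1), (16, m, 11, z, 19), (3, k, 2, p, 17), (3, k, 2, p, 19), (3, k, 2, q, 7), (3, k, 2, v, 40), (3, s, 25, p, 17), (3, s, 25, p, 19), (3, s, 25, q, 7), (3, s, 25, v, 40), (3, t, 26, p, 17), (3, t, 26, p, 19), (3, t, 26, q, 7), (3, t, 26, v, 40), (3, u, 16, p, 17), (3, u, 16, p, 19), (3, u, 16, q, 7), (3, u, 16, v, 40), (3, v, 36, p, 17), (3, v, 36, p, 19), (3, v, 36, q, 7), (3, v, 36, v, 40), (3, y, 19, p, 17), (3, y, 19, p, 19), (3, y, 19, q, 7), (3, y, 19, v, 40)}
Filtering on E ≠ 17 leaves {(16, d, 14, a, 27), (16, d, 14, x, 1), (16, d, 14, z, 19), (16, m, 11, a, 27), (16, m, 11, x, 1), (16, m, 11, z, 19), (3, k, 2, p, 19), (3, k, 2, q, 7), (3, k, 2, v, 40), (3, s, 25, p, 19), (3, s, 25, q, 7), (3, s, 25, v, 40), (3, t, 26, p, 19), (3, t, 26, q, 7), (3, t, 26, v, 40), (3, u, 16, p, 19), (3, u, 16, q, 7), (3, u, 16, v, 40), (3, v, 36, p, 19), (3, v, 36, q, 7), (3, v, 36, v, 40), (3, y, 19, p, 19), (3, y, 19, q, 7), (3, y, 19, v, 40)}.
Filtering on B = d leaves {(16, d, 14, a, 27), (16, d, 14, x, 1), (16, d, 14, z, 19)}.
Keep only column(s) E: {1, 19, 27}

{1, 19, 27}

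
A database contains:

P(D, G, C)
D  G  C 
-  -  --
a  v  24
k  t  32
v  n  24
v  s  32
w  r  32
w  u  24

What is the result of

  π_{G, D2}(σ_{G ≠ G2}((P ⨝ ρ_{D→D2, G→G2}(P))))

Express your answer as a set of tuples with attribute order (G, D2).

{(n, a), (n, w), (r, k), (r, v), (s, k), (s, w), (t, v), (t, w), (u, a), (u, v), (v, v), (v, w)}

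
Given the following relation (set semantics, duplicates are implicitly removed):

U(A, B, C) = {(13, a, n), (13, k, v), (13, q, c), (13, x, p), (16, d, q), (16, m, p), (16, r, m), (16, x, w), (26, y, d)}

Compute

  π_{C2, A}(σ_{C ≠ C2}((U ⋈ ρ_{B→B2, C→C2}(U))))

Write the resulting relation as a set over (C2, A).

{(c, 13), (m, 16), (n, 13), (p, 13), (p, 16), (q, 16), (v, 13), (w, 16)}

ρ[B→B2, C→C2]: schema becomes (A, B2, C2); tuples unchanged.
Joining U and ρ_{B→B2, C→C2}(U) on A yields {(13, a, n, a, n), (13, a, n, k, v), (13, a, n, q, c), (13, a, n, x, p), (13, k, v, a, n), (13, k, v, k, v), (13, k, v, q, c), (13, k, v, x, p), (13, q, c, a, n), (13, q, c, k, v), (13, q, c, q, c), (13, q, c, x, p), (13, x, p, a, n), (13, x, p, k, v), (13, x, p, q, c), (13, x, p, x, p), (16, d, q, d, q), (16, d, q, m, p), (16, d, q, r, m), (16, d, q, x, w), (16, m, p, d, q), (16, m, p, m, p), (16, m, p, r, m), (16, m, p, x, w), (16, r, m, d, q), (16, r, m, m, p), (16, r, m, r, m), (16, r, m, x, w), (16, x, w, d, q), (16, x, w, m, p), (16, x, w, r, m), (16, x, w, x, w), (26, y, d, y, d)}.
Selection C ≠ C2: {(13, a, n, k, v), (13, a, n, q, c), (13, a, n, x, p), (13, k, v, a, n), (13, k, v, q, c), (13, k, v, x, p), (13, q, c, a, n), (13, q, c, k, v), (13, q, c, x, p), (13, x, p, a, n), (13, x, p, k, v), (13, x, p, q, c), (16, d, q, m, p), (16, d, q, r, m), (16, d, q, x, w), (16, m, p, d, q), (16, m, p, r, m), (16, m, p, x, w), (16, r, m, d, q), (16, r, m, m, p), (16, r, m, x, w), (16, x, w, d, q), (16, x, w, m, p), (16, x, w, r, m)}
Keep only column(s) C2, A (16 duplicate(s) eliminated): {(c, 13), (m, 16), (n, 13), (p, 13), (p, 16), (q, 16), (v, 13), (w, 16)}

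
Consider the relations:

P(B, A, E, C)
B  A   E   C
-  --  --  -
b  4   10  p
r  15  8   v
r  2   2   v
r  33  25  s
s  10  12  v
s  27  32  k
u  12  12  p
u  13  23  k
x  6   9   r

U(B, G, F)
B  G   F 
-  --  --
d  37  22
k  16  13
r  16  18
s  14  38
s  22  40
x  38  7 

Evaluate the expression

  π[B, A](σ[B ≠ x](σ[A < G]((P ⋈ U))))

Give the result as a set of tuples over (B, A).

{(r, 15), (r, 2), (s, 10)}

P ⋈ U (natural join on B): {(r, 15, 8, v, 16, 18), (r, 2, 2, v, 16, 18), (r, 33, 25, s, 16, 18), (s, 10, 12, v, 14, 38), (s, 10, 12, v, 22, 40), (s, 27, 32, k, 14, 38), (s, 27, 32, k, 22, 40), (x, 6, 9, r, 38, 7)}
Apply σ_{A < G}; surviving tuples: {(r, 15, 8, v, 16, 18), (r, 2, 2, v, 16, 18), (s, 10, 12, v, 14, 38), (s, 10, 12, v, 22, 40), (x, 6, 9, r, 38, 7)}
Apply σ_{B ≠ x}; surviving tuples: {(r, 15, 8, v, 16, 18), (r, 2, 2, v, 16, 18), (s, 10, 12, v, 14, 38), (s, 10, 12, v, 22, 40)}
Projecting to B, A (1 duplicate(s) eliminated): {(r, 15), (r, 2), (s, 10)}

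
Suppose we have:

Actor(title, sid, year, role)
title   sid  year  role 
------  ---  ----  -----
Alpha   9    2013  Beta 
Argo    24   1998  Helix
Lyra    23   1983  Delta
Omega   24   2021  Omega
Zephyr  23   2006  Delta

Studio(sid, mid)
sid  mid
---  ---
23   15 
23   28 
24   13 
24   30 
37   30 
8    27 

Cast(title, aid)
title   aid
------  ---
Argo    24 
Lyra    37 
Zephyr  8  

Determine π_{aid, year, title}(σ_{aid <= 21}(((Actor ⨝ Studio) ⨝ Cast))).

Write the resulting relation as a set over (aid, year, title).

{(8, 2006, Zephyr)}

Natural join on sid: {(Argo, 24, 1998, Helix, 13), (Argo, 24, 1998, Helix, 30), (Lyra, 23, 1983, Delta, 15), (Lyra, 23, 1983, Delta, 28), (Omega, 24, 2021, Omega, 13), (Omega, 24, 2021, Omega, 30), (Zephyr, 23, 2006, Delta, 15), (Zephyr, 23, 2006, Delta, 28)}
Natural join on title: {(Argo, 24, 1998, Helix, 13, 24), (Argo, 24, 1998, Helix, 30, 24), (Lyra, 23, 1983, Delta, 15, 37), (Lyra, 23, 1983, Delta, 28, 37), (Zephyr, 23, 2006, Delta, 15, 8), (Zephyr, 23, 2006, Delta, 28, 8)}
Filtering on aid <= 21 leaves {(Zephyr, 23, 2006, Delta, 15, 8), (Zephyr, 23, 2006, Delta, 28, 8)}.
π[aid, year, title]: project onto (aid, year, title) (1 duplicate(s) eliminated) → {(8, 2006, Zephyr)}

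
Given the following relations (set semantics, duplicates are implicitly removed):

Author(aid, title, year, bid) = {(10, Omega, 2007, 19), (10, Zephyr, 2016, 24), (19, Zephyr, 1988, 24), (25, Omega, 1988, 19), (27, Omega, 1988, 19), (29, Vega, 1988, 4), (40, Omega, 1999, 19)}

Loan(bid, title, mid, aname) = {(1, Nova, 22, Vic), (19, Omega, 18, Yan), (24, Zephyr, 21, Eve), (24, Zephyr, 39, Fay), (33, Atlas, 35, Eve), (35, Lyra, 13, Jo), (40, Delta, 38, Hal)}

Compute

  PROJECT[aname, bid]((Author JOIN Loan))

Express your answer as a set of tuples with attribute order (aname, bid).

Author ⋈ Loan (natural join on title, bid): {(10, Omega, 2007, 19, 18, Yan), (10, Zephyr, 2016, 24, 21, Eve), (10, Zephyr, 2016, 24, 39, Fay), (19, Zephyr, 1988, 24, 21, Eve), (19, Zephyr, 1988, 24, 39, Fay), (25, Omega, 1988, 19, 18, Yan), (27, Omega, 1988, 19, 18, Yan), (40, Omega, 1999, 19, 18, Yan)}
Keep only column(s) aname, bid (5 duplicate(s) eliminated): {(Eve, 24), (Fay, 24), (Yan, 19)}

{(Eve, 24), (Fay, 24), (Yan, 19)}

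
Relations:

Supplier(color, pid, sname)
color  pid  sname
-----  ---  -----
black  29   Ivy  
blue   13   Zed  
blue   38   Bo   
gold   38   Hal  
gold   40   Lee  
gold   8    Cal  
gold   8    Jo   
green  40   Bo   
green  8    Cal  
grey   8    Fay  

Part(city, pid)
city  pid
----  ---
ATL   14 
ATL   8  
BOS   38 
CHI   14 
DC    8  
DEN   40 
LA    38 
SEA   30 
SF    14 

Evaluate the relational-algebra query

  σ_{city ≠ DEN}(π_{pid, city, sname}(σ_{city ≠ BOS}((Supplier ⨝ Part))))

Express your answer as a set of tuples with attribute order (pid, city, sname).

{(38, LA, Bo), (38, LA, Hal), (8, ATL, Cal), (8, ATL, Fay), (8, ATL, Jo), (8, DC, Cal), (8, DC, Fay), (8, DC, Jo)}

Natural join on pid: {(blue, 38, Bo, BOS), (blue, 38, Bo, LA), (gold, 38, Hal, BOS), (gold, 38, Hal, LA), (gold, 40, Lee, DEN), (gold, 8, Cal, ATL), (gold, 8, Cal, DC), (gold, 8, Jo, ATL), (gold, 8, Jo, DC), (green, 40, Bo, DEN), (green, 8, Cal, ATL), (green, 8, Cal, DC), (grey, 8, Fay, ATL), (grey, 8, Fay, DC)}
Selection city ≠ BOS: {(blue, 38, Bo, LA), (gold, 38, Hal, LA), (gold, 40, Lee, DEN), (gold, 8, Cal, ATL), (gold, 8, Cal, DC), (gold, 8, Jo, ATL), (gold, 8, Jo, DC), (green, 40, Bo, DEN), (green, 8, Cal, ATL), (green, 8, Cal, DC), (grey, 8, Fay, ATL), (grey, 8, Fay, DC)}
Keep only column(s) pid, city, sname (2 duplicate(s) eliminated): {(38, LA, Bo), (38, LA, Hal), (40, DEN, Bo), (40, DEN, Lee), (8, ATL, Cal), (8, ATL, Fay), (8, ATL, Jo), (8, DC, Cal), (8, DC, Fay), (8, DC, Jo)}
Selection city ≠ DEN: {(38, LA, Bo), (38, LA, Hal), (8, ATL, Cal), (8, ATL, Fay), (8, ATL, Jo), (8, DC, Cal), (8, DC, Fay), (8, DC, Jo)}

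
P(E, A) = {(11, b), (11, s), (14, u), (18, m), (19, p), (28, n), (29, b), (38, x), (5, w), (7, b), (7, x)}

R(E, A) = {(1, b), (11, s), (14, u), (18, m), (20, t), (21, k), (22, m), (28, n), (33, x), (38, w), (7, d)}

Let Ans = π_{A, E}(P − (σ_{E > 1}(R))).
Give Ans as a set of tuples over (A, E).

{(b, 11), (b, 29), (b, 7), (p, 19), (w, 5), (x, 38), (x, 7)}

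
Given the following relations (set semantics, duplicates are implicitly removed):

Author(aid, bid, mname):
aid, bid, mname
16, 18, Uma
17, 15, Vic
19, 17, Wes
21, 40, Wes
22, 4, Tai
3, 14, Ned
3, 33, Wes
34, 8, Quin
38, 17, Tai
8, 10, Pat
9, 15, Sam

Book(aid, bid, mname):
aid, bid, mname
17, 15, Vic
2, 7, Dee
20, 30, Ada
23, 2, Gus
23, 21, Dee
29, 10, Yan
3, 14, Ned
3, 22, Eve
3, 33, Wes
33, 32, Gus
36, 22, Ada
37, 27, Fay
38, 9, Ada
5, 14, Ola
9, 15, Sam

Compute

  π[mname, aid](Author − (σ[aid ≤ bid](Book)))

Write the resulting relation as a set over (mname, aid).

{(Pat, 8), (Quin, 34), (Tai, 22), (Tai, 38), (Uma, 16), (Vic, 17), (Wes, 19), (Wes, 21)}

Apply σ_{aid ≤ bid}; surviving tuples: {(2, 7, Dee), (20, 30, Ada), (3, 14, Ned), (3, 22, Eve), (3, 33, Wes), (5, 14, Ola), (9, 15, Sam)}
Set difference of the two operands is {(16, 18, Uma), (17, 15, Vic), (19, 17, Wes), (21, 40, Wes), (22, 4, Tai), (34, 8, Quin), (38, 17, Tai), (8, 10, Pat)}.
Projecting to mname, aid: {(Pat, 8), (Quin, 34), (Tai, 22), (Tai, 38), (Uma, 16), (Vic, 17), (Wes, 19), (Wes, 21)}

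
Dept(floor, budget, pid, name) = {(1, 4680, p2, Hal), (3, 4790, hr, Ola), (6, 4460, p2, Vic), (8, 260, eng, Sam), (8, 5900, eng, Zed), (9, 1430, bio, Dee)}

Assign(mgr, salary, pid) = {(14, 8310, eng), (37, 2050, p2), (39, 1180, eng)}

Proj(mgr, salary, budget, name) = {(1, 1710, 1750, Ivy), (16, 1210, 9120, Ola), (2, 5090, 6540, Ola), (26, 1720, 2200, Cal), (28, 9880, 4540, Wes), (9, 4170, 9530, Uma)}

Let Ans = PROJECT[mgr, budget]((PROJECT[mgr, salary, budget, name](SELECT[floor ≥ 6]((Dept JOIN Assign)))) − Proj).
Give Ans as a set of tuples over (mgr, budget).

{(14, 260), (14, 5900), (37, 4460), (39, 260), (39, 5900)}

Natural join on pid: {(1, 4680, p2, Hal, 37, 2050), (6, 4460, p2, Vic, 37, 2050), (8, 260, eng, Sam, 14, 8310), (8, 260, eng, Sam, 39, 1180), (8, 5900, eng, Zed, 14, 8310), (8, 5900, eng, Zed, 39, 1180)}
σ[floor ≥ 6]: keep tuples satisfying floor ≥ 6 → {(6, 4460, p2, Vic, 37, 2050), (8, 260, eng, Sam, 14, 8310), (8, 260, eng, Sam, 39, 1180), (8, 5900, eng, Zed, 14, 8310), (8, 5900, eng, Zed, 39, 1180)}
Keep only column(s) mgr, salary, budget, name: {(14, 8310, 260, Sam), (14, 8310, 5900, Zed), (37, 2050, 4460, Vic), (39, 1180, 260, Sam), (39, 1180, 5900, Zed)}
Set difference of the two operands is {(14, 8310, 260, Sam), (14, 8310, 5900, Zed), (37, 2050, 4460, Vic), (39, 1180, 260, Sam), (39, 1180, 5900, Zed)}.
Keep only column(s) mgr, budget: {(14, 260), (14, 5900), (37, 4460), (39, 260), (39, 5900)}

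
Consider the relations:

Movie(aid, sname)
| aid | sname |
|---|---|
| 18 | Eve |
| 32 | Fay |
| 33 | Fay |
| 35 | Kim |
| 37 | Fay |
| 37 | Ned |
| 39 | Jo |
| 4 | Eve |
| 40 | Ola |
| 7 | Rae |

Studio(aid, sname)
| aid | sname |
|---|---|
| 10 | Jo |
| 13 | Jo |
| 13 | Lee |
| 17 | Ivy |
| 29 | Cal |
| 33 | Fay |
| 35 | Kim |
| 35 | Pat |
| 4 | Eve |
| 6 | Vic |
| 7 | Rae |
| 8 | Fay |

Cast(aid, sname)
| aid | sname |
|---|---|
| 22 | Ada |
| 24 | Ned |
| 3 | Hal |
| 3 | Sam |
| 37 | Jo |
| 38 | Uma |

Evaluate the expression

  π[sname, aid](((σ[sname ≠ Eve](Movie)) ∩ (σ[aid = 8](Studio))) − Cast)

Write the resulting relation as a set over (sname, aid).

{}

Selection sname ≠ Eve: {(32, Fay), (33, Fay), (35, Kim), (37, Fay), (37, Ned), (39, Jo), (40, Ola), (7, Rae)}
Selection aid = 8: {(8, Fay)}
Taking the intersection: {}
Taking the difference: {}
π_{sname, aid} gives {}.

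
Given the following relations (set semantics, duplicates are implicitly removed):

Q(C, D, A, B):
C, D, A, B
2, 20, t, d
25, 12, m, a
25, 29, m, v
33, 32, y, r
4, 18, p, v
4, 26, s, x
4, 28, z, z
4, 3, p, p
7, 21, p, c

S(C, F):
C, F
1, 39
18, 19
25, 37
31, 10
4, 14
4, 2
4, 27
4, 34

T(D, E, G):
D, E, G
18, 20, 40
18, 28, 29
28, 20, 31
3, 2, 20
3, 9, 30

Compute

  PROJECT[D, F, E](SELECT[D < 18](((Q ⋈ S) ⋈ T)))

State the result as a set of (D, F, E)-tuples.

{(3, 14, 2), (3, 14, 9), (3, 2, 2), (3, 2, 9), (3, 27, 2), (3, 27, 9), (3, 34, 2), (3, 34, 9)}

Q ⋈ S (natural join on C): {(25, 12, m, a, 37), (25, 29, m, v, 37), (4, 18, p, v, 14), (4, 18, p, v, 2), (4, 18, p, v, 27), (4, 18, p, v, 34), (4, 26, s, x, 14), (4, 26, s, x, 2), (4, 26, s, x, 27), (4, 26, s, x, 34), (4, 28, z, z, 14), (4, 28, z, z, 2), (4, 28, z, z, 27), (4, 28, z, z, 34), (4, 3, p, p, 14), (4, 3, p, p, 2), (4, 3, p, p, 27), (4, 3, p, p, 34)}
(Q ⋈ S) ⋈ T (natural join on D): {(4, 18, p, v, 14, 20, 40), (4, 18, p, v, 14, 28, 29), (4, 18, p, v, 2, 20, 40), (4, 18, p, v, 2, 28, 29), (4, 18, p, v, 27, 20, 40), (4, 18, p, v, 27, 28, 29), (4, 18, p, v, 34, 20, 40), (4, 18, p, v, 34, 28, 29), (4, 28, z, z, 14, 20, 31), (4, 28, z, z, 2, 20, 31), (4, 28, z, z, 27, 20, 31), (4, 28, z, z, 34, 20, 31), (4, 3, p, p, 14, 2, 20), (4, 3, p, p, 14, 9, 30), (4, 3, p, p, 2, 2, 20), (4, 3, p, p, 2, 9, 30), (4, 3, p, p, 27, 2, 20), (4, 3, p, p, 27, 9, 30), (4, 3, p, p, 34, 2, 20), (4, 3, p, p, 34, 9, 30)}
Filtering on D < 18 leaves {(4, 3, p, p, 14, 2, 20), (4, 3, p, p, 14, 9, 30), (4, 3, p, p, 2, 2, 20), (4, 3, p, p, 2, 9, 30), (4, 3, p, p, 27, 2, 20), (4, 3, p, p, 27, 9, 30), (4, 3, p, p, 34, 2, 20), (4, 3, p, p, 34, 9, 30)}.
Projecting to D, F, E: {(3, 14, 2), (3, 14, 9), (3, 2, 2), (3, 2, 9), (3, 27, 2), (3, 27, 9), (3, 34, 2), (3, 34, 9)}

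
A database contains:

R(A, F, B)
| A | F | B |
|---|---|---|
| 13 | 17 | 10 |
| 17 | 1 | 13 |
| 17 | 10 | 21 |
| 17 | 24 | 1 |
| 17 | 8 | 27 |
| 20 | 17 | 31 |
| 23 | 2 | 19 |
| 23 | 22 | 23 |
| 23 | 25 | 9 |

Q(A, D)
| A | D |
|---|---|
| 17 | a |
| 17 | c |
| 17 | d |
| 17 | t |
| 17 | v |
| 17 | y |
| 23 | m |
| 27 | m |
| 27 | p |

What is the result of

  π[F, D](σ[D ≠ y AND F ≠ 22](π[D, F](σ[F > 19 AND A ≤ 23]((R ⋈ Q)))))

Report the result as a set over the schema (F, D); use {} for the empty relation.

{(24, a), (24, c), (24, d), (24, t), (24, v), (25, m)}

Joining R and Q on A yields {(17, 1, 13, a), (17, 1, 13, c), (17, 1, 13, d), (17, 1, 13, t), (17, 1, 13, v), (17, 1, 13, y), (17, 10, 21, a), (17, 10, 21, c), (17, 10, 21, d), (17, 10, 21, t), (17, 10, 21, v), (17, 10, 21, y), (17, 24, 1, a), (17, 24, 1, c), (17, 24, 1, d), (17, 24, 1, t), (17, 24, 1, v), (17, 24, 1, y), (17, 8, 27, a), (17, 8, 27, c), (17, 8, 27, d), (17, 8, 27, t), (17, 8, 27, v), (17, 8, 27, y), (23, 2, 19, m), (23, 22, 23, m), (23, 25, 9, m)}.
Filtering on F > 19 AND A ≤ 23 leaves {(17, 24, 1, a), (17, 24, 1, c), (17, 24, 1, d), (17, 24, 1, t), (17, 24, 1, v), (17, 24, 1, y), (23, 22, 23, m), (23, 25, 9, m)}.
Keep only column(s) D, F: {(a, 24), (c, 24), (d, 24), (m, 22), (m, 25), (t, 24), (v, 24), (y, 24)}
Filtering on D ≠ y AND F ≠ 22 leaves {(a, 24), (c, 24), (d, 24), (m, 25), (t, 24), (v, 24)}.
Keep only column(s) F, D: {(24, a), (24, c), (24, d), (24, t), (24, v), (25, m)}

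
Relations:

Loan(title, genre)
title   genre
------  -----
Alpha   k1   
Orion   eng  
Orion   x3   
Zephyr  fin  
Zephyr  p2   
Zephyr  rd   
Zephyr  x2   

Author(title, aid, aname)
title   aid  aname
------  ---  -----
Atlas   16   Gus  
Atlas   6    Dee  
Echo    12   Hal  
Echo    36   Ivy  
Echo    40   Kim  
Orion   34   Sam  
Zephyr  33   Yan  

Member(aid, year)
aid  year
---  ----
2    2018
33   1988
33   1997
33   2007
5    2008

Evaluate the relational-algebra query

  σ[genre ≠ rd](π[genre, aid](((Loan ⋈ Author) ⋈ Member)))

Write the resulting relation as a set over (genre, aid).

{(fin, 33), (p2, 33), (x2, 33)}

Joining Loan and Author on title yields {(Orion, eng, 34, Sam), (Orion, x3, 34, Sam), (Zephyr, fin, 33, Yan), (Zephyr, p2, 33, Yan), (Zephyr, rd, 33, Yan), (Zephyr, x2, 33, Yan)}.
Joining (Loan ⋈ Author) and Member on aid yields {(Zephyr, fin, 33, Yan, 1988), (Zephyr, fin, 33, Yan, 1997), (Zephyr, fin, 33, Yan, 2007), (Zephyr, p2, 33, Yan, 1988), (Zephyr, p2, 33, Yan, 1997), (Zephyr, p2, 33, Yan, 2007), (Zephyr, rd, 33, Yan, 1988), (Zephyr, rd, 33, Yan, 1997), (Zephyr, rd, 33, Yan, 2007), (Zephyr, x2, 33, Yan, 1988), (Zephyr, x2, 33, Yan, 1997), (Zephyr, x2, 33, Yan, 2007)}.
π[genre, aid]: project onto (genre, aid) (8 duplicate(s) eliminated) → {(fin, 33), (p2, 33), (rd, 33), (x2, 33)}
Apply σ_{genre ≠ rd}; surviving tuples: {(fin, 33), (p2, 33), (x2, 33)}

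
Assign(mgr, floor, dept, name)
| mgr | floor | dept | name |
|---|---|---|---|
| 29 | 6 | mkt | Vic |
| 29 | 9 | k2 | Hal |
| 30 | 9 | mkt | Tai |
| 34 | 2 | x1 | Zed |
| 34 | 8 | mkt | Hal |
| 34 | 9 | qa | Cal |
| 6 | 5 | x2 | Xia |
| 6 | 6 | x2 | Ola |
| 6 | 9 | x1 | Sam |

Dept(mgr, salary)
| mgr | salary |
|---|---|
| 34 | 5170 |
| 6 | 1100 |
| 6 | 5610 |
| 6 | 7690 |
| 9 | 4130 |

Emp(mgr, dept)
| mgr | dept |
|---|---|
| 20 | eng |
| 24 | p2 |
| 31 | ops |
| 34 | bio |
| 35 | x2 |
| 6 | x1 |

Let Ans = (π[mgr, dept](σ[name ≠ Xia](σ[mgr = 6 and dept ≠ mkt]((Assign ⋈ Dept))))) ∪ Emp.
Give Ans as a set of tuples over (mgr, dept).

{(20, eng), (24, p2), (31, ops), (34, bio), (35, x2), (6, x1), (6, x2)}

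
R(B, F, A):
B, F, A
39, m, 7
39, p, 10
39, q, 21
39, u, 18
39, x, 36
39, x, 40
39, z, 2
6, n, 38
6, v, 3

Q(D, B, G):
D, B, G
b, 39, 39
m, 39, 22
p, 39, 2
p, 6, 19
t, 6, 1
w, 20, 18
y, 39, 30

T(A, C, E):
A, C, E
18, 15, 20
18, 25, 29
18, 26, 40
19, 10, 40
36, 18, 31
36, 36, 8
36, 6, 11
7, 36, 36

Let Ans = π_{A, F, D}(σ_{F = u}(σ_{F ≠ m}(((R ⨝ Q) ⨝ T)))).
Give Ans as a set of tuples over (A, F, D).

{(18, u, b), (18, u, m), (18, u, p), (18, u, y)}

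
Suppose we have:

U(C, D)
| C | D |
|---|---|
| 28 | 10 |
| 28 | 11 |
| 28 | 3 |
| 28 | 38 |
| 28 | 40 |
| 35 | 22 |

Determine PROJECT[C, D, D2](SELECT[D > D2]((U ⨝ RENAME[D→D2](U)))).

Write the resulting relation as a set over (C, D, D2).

{(28, 10, 3), (28, 11, 10), (28, 11, 3), (28, 38, 10), (28, 38, 11), (28, 38, 3), (28, 40, 10), (28, 40, 11), (28, 40, 3), (28, 40, 38)}

ρ[D→D2]: schema becomes (C, D2); tuples unchanged.
Natural join on C: {(28, 10, 10), (28, 10, 11), (28, 10, 3), (28, 10, 38), (28, 10, 40), (28, 11, 10), (28, 11, 11), (28, 11, 3), (28, 11, 38), (28, 11, 40), (28, 3, 10), (28, 3, 11), (28, 3, 3), (28, 3, 38), (28, 3, 40), (28, 38, 10), (28, 38, 11), (28, 38, 3), (28, 38, 38), (28, 38, 40), (28, 40, 10), (28, 40, 11), (28, 40, 3), (28, 40, 38), (28, 40, 40), (35, 22, 22)}
Apply σ_{D > D2}; surviving tuples: {(28, 10, 3), (28, 11, 10), (28, 11, 3), (28, 38, 10), (28, 38, 11), (28, 38, 3), (28, 40, 10), (28, 40, 11), (28, 40, 3), (28, 40, 38)}
Keep only column(s) C, D, D2: {(28, 10, 3), (28, 11, 10), (28, 11, 3), (28, 38, 10), (28, 38, 11), (28, 38, 3), (28, 40, 10), (28, 40, 11), (28, 40, 3), (28, 40, 38)}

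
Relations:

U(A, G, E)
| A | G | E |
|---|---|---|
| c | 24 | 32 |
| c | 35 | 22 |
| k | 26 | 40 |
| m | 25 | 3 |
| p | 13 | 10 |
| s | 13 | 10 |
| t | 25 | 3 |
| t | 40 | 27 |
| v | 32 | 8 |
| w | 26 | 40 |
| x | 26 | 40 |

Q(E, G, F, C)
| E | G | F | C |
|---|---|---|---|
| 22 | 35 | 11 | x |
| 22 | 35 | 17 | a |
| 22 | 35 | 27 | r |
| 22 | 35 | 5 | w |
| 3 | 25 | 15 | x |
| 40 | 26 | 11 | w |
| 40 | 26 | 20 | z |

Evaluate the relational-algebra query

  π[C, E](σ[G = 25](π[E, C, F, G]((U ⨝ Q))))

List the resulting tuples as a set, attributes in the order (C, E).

{(x, 3)}

Natural join on G, E: {(c, 35, 22, 11, x), (c, 35, 22, 17, a), (c, 35, 22, 27, r), (c, 35, 22, 5, w), (k, 26, 40, 11, w), (k, 26, 40, 20, z), (m, 25, 3, 15, x), (t, 25, 3, 15, x), (w, 26, 40, 11, w), (w, 26, 40, 20, z), (x, 26, 40, 11, w), (x, 26, 40, 20, z)}
π[E, C, F, G]: project onto (E, C, F, G) (5 duplicate(s) eliminated) → {(22, a, 17, 35), (22, r, 27, 35), (22, w, 5, 35), (22, x, 11, 35), (3, x, 15, 25), (40, w, 11, 26), (40, z, 20, 26)}
Selection G = 25: {(3, x, 15, 25)}
π[C, E]: project onto (C, E) → {(x, 3)}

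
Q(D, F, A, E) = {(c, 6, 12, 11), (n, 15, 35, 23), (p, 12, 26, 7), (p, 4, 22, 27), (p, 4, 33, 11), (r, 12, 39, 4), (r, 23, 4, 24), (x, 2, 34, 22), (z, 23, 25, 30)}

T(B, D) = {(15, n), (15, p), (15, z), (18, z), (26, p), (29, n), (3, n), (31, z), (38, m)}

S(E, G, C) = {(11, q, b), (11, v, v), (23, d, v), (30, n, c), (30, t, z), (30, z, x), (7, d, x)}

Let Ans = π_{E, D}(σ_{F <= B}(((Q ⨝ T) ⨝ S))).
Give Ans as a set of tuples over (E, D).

Q ⋈ T (natural join on D): {(n, 15, 35, 23, 15), (n, 15, 35, 23, 29), (n, 15, 35, 23, 3), (p, 12, 26, 7, 15), (p, 12, 26, 7, 26), (p, 4, 22, 27, 15), (p, 4, 22, 27, 26), (p, 4, 33, 11, 15), (p, 4, 33, 11, 26), (z, 23, 25, 30, 15), (z, 23, 25, 30, 18), (z, 23, 25, 30, 31)}
(Q ⨝ T) ⋈ S (natural join on E): {(n, 15, 35, 23, 15, d, v), (n, 15, 35, 23, 29, d, v), (n, 15, 35, 23, 3, d, v), (p, 12, 26, 7, 15, d, x), (p, 12, 26, 7, 26, d, x), (p, 4, 33, 11, 15, q, b), (p, 4, 33, 11, 15, v, v), (p, 4, 33, 11, 26, q, b), (p, 4, 33, 11, 26, v, v), (z, 23, 25, 30, 15, n, c), (z, 23, 25, 30, 15, t, z), (z, 23, 25, 30, 15, z, x), (z, 23, 25, 30, 18, n, c), (z, 23, 25, 30, 18, t, z), (z, 23, 25, 30, 18, z, x), (z, 23, 25, 30, 31, n, c), (z, 23, 25, 30, 31, t, z), (z, 23, 25, 30, 31, z, x)}
Filtering on F <= B leaves {(n, 15, 35, 23, 15, d, v), (n, 15, 35, 23, 29, d, v), (p, 12, 26, 7, 15, d, x), (p, 12, 26, 7, 26, d, x), (p, 4, 33, 11, 15, q, b), (p, 4, 33, 11, 15, v, v), (p, 4, 33, 11, 26, q, b), (p, 4, 33, 11, 26, v, v), (z, 23, 25, 30, 31, n, c), (z, 23, 25, 30, 31, t, z), (z, 23, 25, 30, 31, z, x)}.
Projecting to E, D (7 duplicate(s) eliminated): {(11, p), (23, n), (30, z), (7, p)}

{(11, p), (23, n), (30, z), (7, p)}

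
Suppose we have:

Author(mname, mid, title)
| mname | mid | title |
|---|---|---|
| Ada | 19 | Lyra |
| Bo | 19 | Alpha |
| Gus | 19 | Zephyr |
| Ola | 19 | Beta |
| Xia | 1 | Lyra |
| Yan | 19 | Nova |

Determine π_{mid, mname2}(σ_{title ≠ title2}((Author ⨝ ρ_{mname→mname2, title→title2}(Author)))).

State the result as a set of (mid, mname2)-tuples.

{(19, Ada), (19, Bo), (19, Gus), (19, Ola), (19, Yan)}

ρ[mname→mname2, title→title2]: schema becomes (mname2, mid, title2); tuples unchanged.
Natural join on mid: {(Ada, 19, Lyra, Ada, Lyra), (Ada, 19, Lyra, Bo, Alpha), (Ada, 19, Lyra, Gus, Zephyr), (Ada, 19, Lyra, Ola, Beta), (Ada, 19, Lyra, Yan, Nova), (Bo, 19, Alpha, Ada, Lyra), (Bo, 19, Alpha, Bo, Alpha), (Bo, 19, Alpha, Gus, Zephyr), (Bo, 19, Alpha, Ola, Beta), (Bo, 19, Alpha, Yan, Nova), (Gus, 19, Zephyr, Ada, Lyra), (Gus, 19, Zephyr, Bo, Alpha), (Gus, 19, Zephyr, Gus, Zephyr), (Gus, 19, Zephyr, Ola, Beta), (Gus, 19, Zephyr, Yan, Nova), (Ola, 19, Beta, Ada, Lyra), (Ola, 19, Beta, Bo, Alpha), (Ola, 19, Beta, Gus, Zephyr), (Ola, 19, Beta, Ola, Beta), (Ola, 19, Beta, Yan, Nova), (Xia, 1, Lyra, Xia, Lyra), (Yan, 19, Nova, Ada, Lyra), (Yan, 19, Nova, Bo, Alpha), (Yan, 19, Nova, Gus, Zephyr), (Yan, 19, Nova, Ola, Beta), (Yan, 19, Nova, Yan, Nova)}
Filtering on title ≠ title2 leaves {(Ada, 19, Lyra, Bo, Alpha), (Ada, 19, Lyra, Gus, Zephyr), (Ada, 19, Lyra, Ola, Beta), (Ada, 19, Lyra, Yan, Nova), (Bo, 19, Alpha, Ada, Lyra), (Bo, 19, Alpha, Gus, Zephyr), (Bo, 19, Alpha, Ola, Beta), (Bo, 19, Alpha, Yan, Nova), (Gus, 19, Zephyr, Ada, Lyra), (Gus, 19, Zephyr, Bo, Alpha), (Gus, 19, Zephyr, Ola, Beta), (Gus, 19, Zephyr, Yan, Nova), (Ola, 19, Beta, Ada, Lyra), (Ola, 19, Beta, Bo, Alpha), (Ola, 19, Beta, Gus, Zephyr), (Ola, 19, Beta, Yan, Nova), (Yan, 19, Nova, Ada, Lyra), (Yan, 19, Nova, Bo, Alpha), (Yan, 19, Nova, Gus, Zephyr), (Yan, 19, Nova, Ola, Beta)}.
Keep only column(s) mid, mname2 (15 duplicate(s) eliminated): {(19, Ada), (19, Bo), (19, Gus), (19, Ola), (19, Yan)}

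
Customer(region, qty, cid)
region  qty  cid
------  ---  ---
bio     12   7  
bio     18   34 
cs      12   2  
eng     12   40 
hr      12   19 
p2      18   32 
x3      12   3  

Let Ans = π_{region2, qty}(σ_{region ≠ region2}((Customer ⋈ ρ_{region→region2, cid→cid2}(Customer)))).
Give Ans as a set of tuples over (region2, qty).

{(bio, 12), (bio, 18), (cs, 12), (eng, 12), (hr, 12), (p2, 18), (x3, 12)}

ρ[region→region2, cid→cid2]: schema becomes (region2, qty, cid2); tuples unchanged.
Customer ⋈ ρ_{region→region2, cid→cid2}(Customer) (natural join on qty): {(bio, 12, 7, bio, 7), (bio, 12, 7, cs, 2), (bio, 12, 7, eng, 40), (bio, 12, 7, hr, 19), (bio, 12, 7, x3, 3), (bio, 18, 34, bio, 34), (bio, 18, 34, p2, 32), (cs, 12, 2, bio, 7), (cs, 12, 2, cs, 2), (cs, 12, 2, eng, 40), (cs, 12, 2, hr, 19), (cs, 12, 2, x3, 3), (eng, 12, 40, bio, 7), (eng, 12, 40, cs, 2), (eng, 12, 40, eng, 40), (eng, 12, 40, hr, 19), (eng, 12, 40, x3, 3), (hr, 12, 19, bio, 7), (hr, 12, 19, cs, 2), (hr, 12, 19, eng, 40), (hr, 12, 19, hr, 19), (hr, 12, 19, x3, 3), (p2, 18, 32, bio, 34), (p2, 18, 32, p2, 32), (x3, 12, 3, bio, 7), (x3, 12, 3, cs, 2), (x3, 12, 3, eng, 40), (x3, 12, 3, hr, 19), (x3, 12, 3, x3, 3)}
Filtering on region ≠ region2 leaves {(bio, 12, 7, cs, 2), (bio, 12, 7, eng, 40), (bio, 12, 7, hr, 19), (bio, 12, 7, x3, 3), (bio, 18, 34, p2, 32), (cs, 12, 2, bio, 7), (cs, 12, 2, eng, 40), (cs, 12, 2, hr, 19), (cs, 12, 2, x3, 3), (eng, 12, 40, bio, 7), (eng, 12, 40, cs, 2), (eng, 12, 40, hr, 19), (eng, 12, 40, x3, 3), (hr, 12, 19, bio, 7), (hr, 12, 19, cs, 2), (hr, 12, 19, eng, 40), (hr, 12, 19, x3, 3), (p2, 18, 32, bio, 34), (x3, 12, 3, bio, 7), (x3, 12, 3, cs, 2), (x3, 12, 3, eng, 40), (x3, 12, 3, hr, 19)}.
π_{region2, qty} gives {(bio, 12), (bio, 18), (cs, 12), (eng, 12), (hr, 12), (p2, 18), (x3, 12)} (15 duplicate(s) eliminated).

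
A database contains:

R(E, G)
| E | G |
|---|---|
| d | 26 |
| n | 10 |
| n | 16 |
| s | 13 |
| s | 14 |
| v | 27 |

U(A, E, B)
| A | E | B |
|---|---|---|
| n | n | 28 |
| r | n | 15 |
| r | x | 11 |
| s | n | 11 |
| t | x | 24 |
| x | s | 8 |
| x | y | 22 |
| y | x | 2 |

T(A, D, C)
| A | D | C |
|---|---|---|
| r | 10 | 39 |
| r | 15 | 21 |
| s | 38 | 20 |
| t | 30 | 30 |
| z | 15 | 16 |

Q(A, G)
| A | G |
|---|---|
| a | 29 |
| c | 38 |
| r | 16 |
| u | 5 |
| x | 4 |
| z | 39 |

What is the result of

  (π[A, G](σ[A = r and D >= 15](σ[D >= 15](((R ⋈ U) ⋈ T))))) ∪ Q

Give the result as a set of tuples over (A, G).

Joining R and U on E yields {(n, 10, n, 28), (n, 10, r, 15), (n, 10, s, 11), (n, 16, n, 28), (n, 16, r, 15), (n, 16, s, 11), (s, 13, x, 8), (s, 14, x, 8)}.
Joining (R ⋈ U) and T on A yields {(n, 10, r, 15, 10, 39), (n, 10, r, 15, 15, 21), (n, 10, s, 11, 38, 20), (n, 16, r, 15, 10, 39), (n, 16, r, 15, 15, 21), (n, 16, s, 11, 38, 20)}.
Apply σ_{D >= 15}; surviving tuples: {(n, 10, r, 15, 15, 21), (n, 10, s, 11, 38, 20), (n, 16, r, 15, 15, 21), (n, 16, s, 11, 38, 20)}
Apply σ_{A = r and D >= 15}; surviving tuples: {(n, 10, r, 15, 15, 21), (n, 16, r, 15, 15, 21)}
π_{A, G} gives {(r, 10), (r, 16)}.
Taking the union: {(a, 29), (c, 38), (r, 10), (r, 16), (u, 5), (x, 4), (z, 39)}

{(a, 29), (c, 38), (r, 10), (r, 16), (u, 5), (x, 4), (z, 39)}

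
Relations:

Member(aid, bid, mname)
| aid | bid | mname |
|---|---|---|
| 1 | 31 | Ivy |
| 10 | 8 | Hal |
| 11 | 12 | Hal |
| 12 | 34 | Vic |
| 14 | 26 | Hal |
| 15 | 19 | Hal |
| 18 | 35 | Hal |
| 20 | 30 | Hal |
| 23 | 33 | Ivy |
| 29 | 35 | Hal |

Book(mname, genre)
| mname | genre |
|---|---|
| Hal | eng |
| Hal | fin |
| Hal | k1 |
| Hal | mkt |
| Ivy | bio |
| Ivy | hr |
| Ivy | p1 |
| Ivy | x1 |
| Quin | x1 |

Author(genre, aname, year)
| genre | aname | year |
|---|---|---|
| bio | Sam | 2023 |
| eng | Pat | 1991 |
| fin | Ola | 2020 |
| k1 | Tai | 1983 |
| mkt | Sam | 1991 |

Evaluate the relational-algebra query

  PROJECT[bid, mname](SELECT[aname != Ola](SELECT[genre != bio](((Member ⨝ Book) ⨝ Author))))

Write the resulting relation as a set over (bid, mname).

Member ⋈ Book (natural join on mname): {(1, 31, Ivy, bio), (1, 31, Ivy, hr), (1, 31, Ivy, p1), (1, 31, Ivy, x1), (10, 8, Hal, eng), (10, 8, Hal, fin), (10, 8, Hal, k1), (10, 8, Hal, mkt), (11, 12, Hal, eng), (11, 12, Hal, fin), (11, 12, Hal, k1), (11, 12, Hal, mkt), (14, 26, Hal, eng), (14, 26, Hal, fin), (14, 26, Hal, k1), (14, 26, Hal, mkt), (15, 19, Hal, eng), (15, 19, Hal, fin), (15, 19, Hal, k1), (15, 19, Hal, mkt), (18, 35, Hal, eng), (18, 35, Hal, fin), (18, 35, Hal, k1), (18, 35, Hal, mkt), (20, 30, Hal, eng), (20, 30, Hal, fin), (20, 30, Hal, k1), (20, 30, Hal, mkt), (23, 33, Ivy, bio), (23, 33, Ivy, hr), (23, 33, Ivy, p1), (23, 33, Ivy, x1), (29, 35, Hal, eng), (29, 35, Hal, fin), (29, 35, Hal, k1), (29, 35, Hal, mkt)}
(Member ⨝ Book) ⋈ Author (natural join on genre): {(1, 31, Ivy, bio, Sam, 2023), (10, 8, Hal, eng, Pat, 1991), (10, 8, Hal, fin, Ola, 2020), (10, 8, Hal, k1, Tai, 1983), (10, 8, Hal, mkt, Sam, 1991), (11, 12, Hal, eng, Pat, 1991), (11, 12, Hal, fin, Ola, 2020), (11, 12, Hal, k1, Tai, 1983), (11, 12, Hal, mkt, Sam, 1991), (14, 26, Hal, eng, Pat, 1991), (14, 26, Hal, fin, Ola, 2020), (14, 26, Hal, k1, Tai, 1983), (14, 26, Hal, mkt, Sam, 1991), (15, 19, Hal, eng, Pat, 1991), (15, 19, Hal, fin, Ola, 2020), (15, 19, Hal, k1, Tai, 1983), (15, 19, Hal, mkt, Sam, 1991), (18, 35, Hal, eng, Pat, 1991), (18, 35, Hal, fin, Ola, 2020), (18, 35, Hal, k1, Tai, 1983), (18, 35, Hal, mkt, Sam, 1991), (20, 30, Hal, eng, Pat, 1991), (20, 30, Hal, fin, Ola, 2020), (20, 30, Hal, k1, Tai, 1983), (20, 30, Hal, mkt, Sam, 1991), (23, 33, Ivy, bio, Sam, 2023), (29, 35, Hal, eng, Pat, 1991), (29, 35, Hal, fin, Ola, 2020), (29, 35, Hal, k1, Tai, 1983), (29, 35, Hal, mkt, Sam, 1991)}
Selection genre != bio: {(10, 8, Hal, eng, Pat, 1991), (10, 8, Hal, fin, Ola, 2020), (10, 8, Hal, k1, Tai, 1983), (10, 8, Hal, mkt, Sam, 1991), (11, 12, Hal, eng, Pat, 1991), (11, 12, Hal, fin, Ola, 2020), (11, 12, Hal, k1, Tai, 1983), (11, 12, Hal, mkt, Sam, 1991), (14, 26, Hal, eng, Pat, 1991), (14, 26, Hal, fin, Ola, 2020), (14, 26, Hal, k1, Tai, 1983), (14, 26, Hal, mkt, Sam, 1991), (15, 19, Hal, eng, Pat, 1991), (15, 19, Hal, fin, Ola, 2020), (15, 19, Hal, k1, Tai, 1983), (15, 19, Hal, mkt, Sam, 1991), (18, 35, Hal, eng, Pat, 1991), (18, 35, Hal, fin, Ola, 2020), (18, 35, Hal, k1, Tai, 1983), (18, 35, Hal, mkt, Sam, 1991), (20, 30, Hal, eng, Pat, 1991), (20, 30, Hal, fin, Ola, 2020), (20, 30, Hal, k1, Tai, 1983), (20, 30, Hal, mkt, Sam, 1991), (29, 35, Hal, eng, Pat, 1991), (29, 35, Hal, fin, Ola, 2020), (29, 35, Hal, k1, Tai, 1983), (29, 35, Hal, mkt, Sam, 1991)}
Selection aname != Ola: {(10, 8, Hal, eng, Pat, 1991), (10, 8, Hal, k1, Tai, 1983), (10, 8, Hal, mkt, Sam, 1991), (11, 12, Hal, eng, Pat, 1991), (11, 12, Hal, k1, Tai, 1983), (11, 12, Hal, mkt, Sam, 1991), (14, 26, Hal, eng, Pat, 1991), (14, 26, Hal, k1, Tai, 1983), (14, 26, Hal, mkt, Sam, 1991), (15, 19, Hal, eng, Pat, 1991), (15, 19, Hal, k1, Tai, 1983), (15, 19, Hal, mkt, Sam, 1991), (18, 35, Hal, eng, Pat, 1991), (18, 35, Hal, k1, Tai, 1983), (18, 35, Hal, mkt, Sam, 1991), (20, 30, Hal, eng, Pat, 1991), (20, 30, Hal, k1, Tai, 1983), (20, 30, Hal, mkt, Sam, 1991), (29, 35, Hal, eng, Pat, 1991), (29, 35, Hal, k1, Tai, 1983), (29, 35, Hal, mkt, Sam, 1991)}
Projecting to bid, mname (15 duplicate(s) eliminated): {(12, Hal), (19, Hal), (26, Hal), (30, Hal), (35, Hal), (8, Hal)}

{(12, Hal), (19, Hal), (26, Hal), (30, Hal), (35, Hal), (8, Hal)}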